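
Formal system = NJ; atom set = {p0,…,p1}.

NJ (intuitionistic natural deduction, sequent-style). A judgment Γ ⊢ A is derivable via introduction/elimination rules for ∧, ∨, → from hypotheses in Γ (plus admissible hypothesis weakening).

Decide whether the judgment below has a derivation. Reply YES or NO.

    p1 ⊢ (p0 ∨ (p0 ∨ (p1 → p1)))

Proof tree:
[∨I₂] p1 ⊢ (p0 ∨ (p0 ∨ (p1 → p1)))
  [Wk] p1 ⊢ (p0 ∨ (p1 → p1))
    [∨I₂]  ⊢ (p0 ∨ (p1 → p1))
      [→I]  ⊢ (p1 → p1)
        [Ax] p1 ⊢ p1

Result: YES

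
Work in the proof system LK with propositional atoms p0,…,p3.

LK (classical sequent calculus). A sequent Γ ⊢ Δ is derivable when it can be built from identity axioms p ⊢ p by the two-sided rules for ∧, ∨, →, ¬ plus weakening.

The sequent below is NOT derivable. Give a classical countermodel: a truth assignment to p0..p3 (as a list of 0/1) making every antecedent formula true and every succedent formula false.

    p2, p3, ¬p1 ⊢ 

Search for a countermodel by truth-table:
  v=0000: Γ:[p2=F, p3=F, ¬p1=T] Δ:[] refutes=False
  v=0001: Γ:[p2=F, p3=T, ¬p1=T] Δ:[] refutes=False
  v=0010: Γ:[p2=T, p3=F, ¬p1=T] Δ:[] refutes=False
  v=0011: Γ:[p2=T, p3=T, ¬p1=T] Δ:[] refutes=True  ← countermodel

Result: [0, 0, 1, 1]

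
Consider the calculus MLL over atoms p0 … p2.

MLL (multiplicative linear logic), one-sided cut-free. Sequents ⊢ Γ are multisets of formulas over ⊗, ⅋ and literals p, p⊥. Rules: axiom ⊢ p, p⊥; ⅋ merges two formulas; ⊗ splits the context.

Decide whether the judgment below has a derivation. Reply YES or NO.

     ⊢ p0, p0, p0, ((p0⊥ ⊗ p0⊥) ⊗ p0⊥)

Derivation trace:
[⊗]  ⊢ p0, p0, p0, ((p0⊥ ⊗ p0⊥) ⊗ p0⊥)
  [⊗]  ⊢ p0, p0, (p0⊥ ⊗ p0⊥)
    [Ax]  ⊢ p0, p0⊥
    [Ax]  ⊢ p0, p0⊥
  [Ax]  ⊢ p0, p0⊥

Result: YES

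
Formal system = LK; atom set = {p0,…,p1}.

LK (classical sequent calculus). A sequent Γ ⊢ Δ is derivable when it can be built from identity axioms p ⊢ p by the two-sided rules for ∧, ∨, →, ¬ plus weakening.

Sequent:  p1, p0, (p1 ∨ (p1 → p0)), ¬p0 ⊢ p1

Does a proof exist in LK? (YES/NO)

Derivation trace:
[¬L] p1, p0, (p1 ∨ (p1 → p0)), ¬p0 ⊢ p1
  [∨L] p1, p0, (p1 ∨ (p1 → p0)) ⊢ p1, p0
    [Ax] p1 ⊢ p1
    [→L] p1, p0, (p1 → p0) ⊢ p0
      [Ax] p1 ⊢ p1
      [WL] p0, p0 ⊢ p0
        [Ax] p0 ⊢ p0

Result: YES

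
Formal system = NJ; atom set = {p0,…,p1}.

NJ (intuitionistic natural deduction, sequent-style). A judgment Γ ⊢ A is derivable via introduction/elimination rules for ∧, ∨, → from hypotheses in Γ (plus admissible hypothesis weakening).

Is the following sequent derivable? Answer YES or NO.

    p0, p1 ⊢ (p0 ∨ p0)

Derivation trace:
[Wk] p0, p1 ⊢ (p0 ∨ p0)
  [∨I₁] p0 ⊢ (p0 ∨ p0)
    [Ax] p0 ⊢ p0

Result: YES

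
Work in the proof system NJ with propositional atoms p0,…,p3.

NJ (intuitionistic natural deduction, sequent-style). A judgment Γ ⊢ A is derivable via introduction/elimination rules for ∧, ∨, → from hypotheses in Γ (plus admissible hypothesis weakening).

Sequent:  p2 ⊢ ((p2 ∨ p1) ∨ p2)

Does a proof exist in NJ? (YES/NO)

Derivation (root first):
[∨I₁] p2 ⊢ ((p2 ∨ p1) ∨ p2)
  [∨I₁] p2 ⊢ (p2 ∨ p1)
    [Ax] p2 ⊢ p2

Result: YES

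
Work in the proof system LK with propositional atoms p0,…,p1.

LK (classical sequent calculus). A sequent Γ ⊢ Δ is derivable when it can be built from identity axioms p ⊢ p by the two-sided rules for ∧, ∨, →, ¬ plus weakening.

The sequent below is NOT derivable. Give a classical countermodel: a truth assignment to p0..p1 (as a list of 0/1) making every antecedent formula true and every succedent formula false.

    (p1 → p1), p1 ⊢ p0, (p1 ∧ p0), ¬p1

Search for a countermodel by truth-table:
  v=00: Γ:[(p1 → p1)=T, p1=F] Δ:[p0=F, (p1 ∧ p0)=F, ¬p1=T] refutes=False
  v=01: Γ:[(p1 → p1)=T, p1=T] Δ:[p0=F, (p1 ∧ p0)=F, ¬p1=F] refutes=True  ← countermodel

Result: [0, 1]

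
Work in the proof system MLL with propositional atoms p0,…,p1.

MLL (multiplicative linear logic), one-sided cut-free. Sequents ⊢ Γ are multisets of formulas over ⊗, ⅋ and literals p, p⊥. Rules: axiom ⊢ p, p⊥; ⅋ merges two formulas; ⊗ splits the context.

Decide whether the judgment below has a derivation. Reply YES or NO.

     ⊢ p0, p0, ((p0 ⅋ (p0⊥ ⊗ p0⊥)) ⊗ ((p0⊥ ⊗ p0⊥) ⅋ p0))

Derivation (root first):
[⊗]  ⊢ p0, p0, ((p0 ⅋ (p0⊥ ⊗ p0⊥)) ⊗ ((p0⊥ ⊗ p0⊥) ⅋ p0))
  [⅋]  ⊢ p0, (p0 ⅋ (p0⊥ ⊗ p0⊥))
    [⊗]  ⊢ p0, p0, (p0⊥ ⊗ p0⊥)
      [Ax]  ⊢ p0, p0⊥
      [Ax]  ⊢ p0, p0⊥
  [⅋]  ⊢ p0, ((p0⊥ ⊗ p0⊥) ⅋ p0)
    [⊗]  ⊢ p0, p0, (p0⊥ ⊗ p0⊥)
      [Ax]  ⊢ p0, p0⊥
      [Ax]  ⊢ p0, p0⊥

Result: YES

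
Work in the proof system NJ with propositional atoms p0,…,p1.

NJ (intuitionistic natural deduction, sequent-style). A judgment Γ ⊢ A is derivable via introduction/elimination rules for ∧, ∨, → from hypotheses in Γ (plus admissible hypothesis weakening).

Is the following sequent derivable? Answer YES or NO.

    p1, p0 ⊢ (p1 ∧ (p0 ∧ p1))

Derivation (root first):
[∧I] p1, p0 ⊢ (p1 ∧ (p0 ∧ p1))
  [Ax] p1 ⊢ p1
  [∧I] p1, p0 ⊢ (p0 ∧ p1)
    [Ax] p0 ⊢ p0
    [Ax] p1 ⊢ p1

Result: YES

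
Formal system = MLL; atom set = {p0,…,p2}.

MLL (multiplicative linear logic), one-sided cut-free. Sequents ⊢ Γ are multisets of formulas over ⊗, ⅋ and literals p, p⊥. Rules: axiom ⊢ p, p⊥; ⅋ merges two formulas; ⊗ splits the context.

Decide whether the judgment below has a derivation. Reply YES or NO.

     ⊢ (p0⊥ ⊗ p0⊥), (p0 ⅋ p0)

Proof tree:
[⅋]  ⊢ (p0⊥ ⊗ p0⊥), (p0 ⅋ p0)
  [⊗]  ⊢ p0, p0, (p0⊥ ⊗ p0⊥)
    [Ax]  ⊢ p0, p0⊥
    [Ax]  ⊢ p0, p0⊥

Result: YES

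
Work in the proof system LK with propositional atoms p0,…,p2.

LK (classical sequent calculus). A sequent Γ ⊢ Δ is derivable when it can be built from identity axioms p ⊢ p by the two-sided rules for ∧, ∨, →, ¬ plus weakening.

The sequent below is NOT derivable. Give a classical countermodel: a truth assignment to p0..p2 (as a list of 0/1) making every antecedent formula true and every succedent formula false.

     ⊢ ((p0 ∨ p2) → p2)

Search for a countermodel by truth-table:
  v=000: Γ:[] Δ:[((p0 ∨ p2) → p2)=T] refutes=False
  v=001: Γ:[] Δ:[((p0 ∨ p2) → p2)=T] refutes=False
  v=010: Γ:[] Δ:[((p0 ∨ p2) → p2)=T] refutes=False
  v=011: Γ:[] Δ:[((p0 ∨ p2) → p2)=T] refutes=False
  v=100: Γ:[] Δ:[((p0 ∨ p2) → p2)=F] refutes=True  ← countermodel

Result: [1, 0, 0]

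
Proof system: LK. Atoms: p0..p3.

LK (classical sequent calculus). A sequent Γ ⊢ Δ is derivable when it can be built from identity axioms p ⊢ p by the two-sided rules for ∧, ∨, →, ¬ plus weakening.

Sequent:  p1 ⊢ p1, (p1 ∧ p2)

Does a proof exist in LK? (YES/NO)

Derivation (root first):
[∧R] p1 ⊢ p1, (p1 ∧ p2)
  [Ax] p1 ⊢ p1
  [WR] p1 ⊢ p1, p2
    [Ax] p1 ⊢ p1

Result: YES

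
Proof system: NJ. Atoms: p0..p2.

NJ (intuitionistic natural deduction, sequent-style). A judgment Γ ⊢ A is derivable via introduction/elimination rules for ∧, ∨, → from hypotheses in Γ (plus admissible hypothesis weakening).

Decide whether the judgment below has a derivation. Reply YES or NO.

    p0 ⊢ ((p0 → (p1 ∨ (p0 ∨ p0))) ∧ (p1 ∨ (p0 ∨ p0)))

Proof tree:
[∧I] p0 ⊢ ((p0 → (p1 ∨ (p0 ∨ p0))) ∧ (p1 ∨ (p0 ∨ p0)))
  [→I]  ⊢ (p0 → (p1 ∨ (p0 ∨ p0)))
    [∨I₂] p0 ⊢ (p1 ∨ (p0 ∨ p0))
      [∨I₂] p0 ⊢ (p0 ∨ p0)
        [Ax] p0 ⊢ p0
  [∨I₂] p0 ⊢ (p1 ∨ (p0 ∨ p0))
    [∨I₂] p0 ⊢ (p0 ∨ p0)
      [Ax] p0 ⊢ p0

Result: YES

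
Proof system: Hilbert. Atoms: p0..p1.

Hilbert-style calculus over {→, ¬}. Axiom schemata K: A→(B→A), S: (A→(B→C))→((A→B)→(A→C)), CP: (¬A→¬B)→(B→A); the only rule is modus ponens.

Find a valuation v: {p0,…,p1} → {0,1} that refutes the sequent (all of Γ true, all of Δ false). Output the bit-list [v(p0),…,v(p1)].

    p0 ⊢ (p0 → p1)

Truth-table refutation:
  v=00: Γ:[p0=F] Δ:[(p0 → p1)=T] refutes=False
  v=01: Γ:[p0=F] Δ:[(p0 → p1)=T] refutes=False
  v=10: Γ:[p0=T] Δ:[(p0 → p1)=F] refutes=True  ← countermodel

Result: [1, 0]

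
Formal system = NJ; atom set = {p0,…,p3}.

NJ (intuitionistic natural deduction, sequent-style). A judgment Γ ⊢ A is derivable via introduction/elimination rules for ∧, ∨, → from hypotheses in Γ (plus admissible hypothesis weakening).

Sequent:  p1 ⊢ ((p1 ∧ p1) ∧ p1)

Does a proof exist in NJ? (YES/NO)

Derivation trace:
[∧I] p1 ⊢ ((p1 ∧ p1) ∧ p1)
  [∧I] p1 ⊢ (p1 ∧ p1)
    [Ax] p1 ⊢ p1
    [Ax] p1 ⊢ p1
  [Ax] p1 ⊢ p1

Result: YES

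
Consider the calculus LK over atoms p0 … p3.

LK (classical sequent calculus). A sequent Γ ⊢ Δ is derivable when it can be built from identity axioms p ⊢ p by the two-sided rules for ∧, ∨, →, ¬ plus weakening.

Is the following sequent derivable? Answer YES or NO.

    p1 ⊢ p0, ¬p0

Derivation (root first):
[¬R] p1 ⊢ p0, ¬p0
  [WL] p0, p1 ⊢ p0
    [Ax] p0 ⊢ p0

Result: YES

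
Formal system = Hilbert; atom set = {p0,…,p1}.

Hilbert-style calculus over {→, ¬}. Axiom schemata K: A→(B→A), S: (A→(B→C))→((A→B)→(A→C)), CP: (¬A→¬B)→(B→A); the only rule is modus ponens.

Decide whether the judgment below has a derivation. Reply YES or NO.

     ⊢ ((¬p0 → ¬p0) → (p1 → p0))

Truth-table refutation:
  v=00: Γ:[] Δ:[((¬p0 → ¬p0) → (p1 → p0))=T] refutes=False
  v=01: Γ:[] Δ:[((¬p0 → ¬p0) → (p1 → p0))=F] refutes=True  ← countermodel

Result: NO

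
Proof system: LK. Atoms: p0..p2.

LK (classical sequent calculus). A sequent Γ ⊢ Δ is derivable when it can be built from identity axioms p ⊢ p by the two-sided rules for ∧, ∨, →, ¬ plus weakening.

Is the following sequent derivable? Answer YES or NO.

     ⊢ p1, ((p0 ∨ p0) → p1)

Search for a countermodel by truth-table:
  v=000: Γ:[] Δ:[p1=F, ((p0 ∨ p0) → p1)=T] refutes=False
  v=001: Γ:[] Δ:[p1=F, ((p0 ∨ p0) → p1)=T] refutes=False
  v=010: Γ:[] Δ:[p1=T, ((p0 ∨ p0) → p1)=T] refutes=False
  v=011: Γ:[] Δ:[p1=T, ((p0 ∨ p0) → p1)=T] refutes=False
  v=100: Γ:[] Δ:[p1=F, ((p0 ∨ p0) → p1)=F] refutes=True  ← countermodel

Result: NO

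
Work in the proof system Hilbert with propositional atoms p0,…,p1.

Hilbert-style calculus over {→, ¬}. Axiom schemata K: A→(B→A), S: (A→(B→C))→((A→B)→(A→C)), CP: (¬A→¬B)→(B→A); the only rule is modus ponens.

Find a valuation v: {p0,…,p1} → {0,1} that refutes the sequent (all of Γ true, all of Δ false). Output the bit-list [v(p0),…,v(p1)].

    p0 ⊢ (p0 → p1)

Search for a countermodel by truth-table:
  v=00: Γ:[p0=F] Δ:[(p0 → p1)=T] refutes=False
  v=01: Γ:[p0=F] Δ:[(p0 → p1)=T] refutes=False
  v=10: Γ:[p0=T] Δ:[(p0 → p1)=F] refutes=True  ← countermodel

Result: [1, 0]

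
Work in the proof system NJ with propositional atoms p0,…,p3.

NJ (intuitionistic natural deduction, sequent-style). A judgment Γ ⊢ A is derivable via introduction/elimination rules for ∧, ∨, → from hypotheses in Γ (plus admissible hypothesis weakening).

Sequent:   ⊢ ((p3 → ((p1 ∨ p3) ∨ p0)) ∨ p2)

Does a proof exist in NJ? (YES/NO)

Derivation (root first):
[∨I₁]  ⊢ ((p3 → ((p1 ∨ p3) ∨ p0)) ∨ p2)
  [→I]  ⊢ (p3 → ((p1 ∨ p3) ∨ p0))
    [∨I₁] p3 ⊢ ((p1 ∨ p3) ∨ p0)
      [∨I₂] p3 ⊢ (p1 ∨ p3)
        [Ax] p3 ⊢ p3

Result: YES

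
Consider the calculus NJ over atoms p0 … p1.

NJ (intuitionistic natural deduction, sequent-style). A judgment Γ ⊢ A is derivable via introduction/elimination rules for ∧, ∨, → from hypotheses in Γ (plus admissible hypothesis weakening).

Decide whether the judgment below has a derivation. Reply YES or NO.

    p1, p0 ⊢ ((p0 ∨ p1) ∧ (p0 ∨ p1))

Derivation trace:
[∧I] p1, p0 ⊢ ((p0 ∨ p1) ∧ (p0 ∨ p1))
  [∨I₁] p0, p1 ⊢ (p0 ∨ p1)
    [Wk] p0, p1 ⊢ p0
      [Ax] p0 ⊢ p0
  [∨I₁] p0, p1 ⊢ (p0 ∨ p1)
    [Wk] p0, p1 ⊢ p0
      [Ax] p0 ⊢ p0

Result: YES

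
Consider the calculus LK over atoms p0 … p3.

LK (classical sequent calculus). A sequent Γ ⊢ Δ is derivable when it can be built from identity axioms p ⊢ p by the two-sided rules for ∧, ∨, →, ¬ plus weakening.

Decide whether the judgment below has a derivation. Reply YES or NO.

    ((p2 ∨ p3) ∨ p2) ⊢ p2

Enumerate valuations to refute Γ ⊢ Δ:
  v=0000: Γ:[((p2 ∨ p3) ∨ p2)=F] Δ:[p2=F] refutes=False
  v=0001: Γ:[((p2 ∨ p3) ∨ p2)=T] Δ:[p2=F] refutes=True  ← countermodel

Result: NO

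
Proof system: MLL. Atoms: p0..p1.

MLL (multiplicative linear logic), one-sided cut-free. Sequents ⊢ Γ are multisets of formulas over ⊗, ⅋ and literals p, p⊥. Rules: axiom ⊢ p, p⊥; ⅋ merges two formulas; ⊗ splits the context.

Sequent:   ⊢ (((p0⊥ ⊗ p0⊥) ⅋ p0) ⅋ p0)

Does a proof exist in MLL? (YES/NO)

Proof tree:
[⅋]  ⊢ (((p0⊥ ⊗ p0⊥) ⅋ p0) ⅋ p0)
  [⅋]  ⊢ p0, ((p0⊥ ⊗ p0⊥) ⅋ p0)
    [⊗]  ⊢ p0, p0, (p0⊥ ⊗ p0⊥)
      [Ax]  ⊢ p0, p0⊥
      [Ax]  ⊢ p0, p0⊥

Result: YES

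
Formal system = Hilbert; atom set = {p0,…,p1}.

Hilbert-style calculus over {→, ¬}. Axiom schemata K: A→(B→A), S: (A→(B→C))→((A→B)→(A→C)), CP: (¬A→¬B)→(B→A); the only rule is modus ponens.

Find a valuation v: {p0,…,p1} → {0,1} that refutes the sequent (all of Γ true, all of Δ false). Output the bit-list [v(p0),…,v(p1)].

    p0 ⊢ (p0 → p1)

Truth-table refutation:
  v=00: Γ:[p0=F] Δ:[(p0 → p1)=T] refutes=False
  v=01: Γ:[p0=F] Δ:[(p0 → p1)=T] refutes=False
  v=10: Γ:[p0=T] Δ:[(p0 → p1)=F] refutes=True  ← countermodel

Result: [1, 0]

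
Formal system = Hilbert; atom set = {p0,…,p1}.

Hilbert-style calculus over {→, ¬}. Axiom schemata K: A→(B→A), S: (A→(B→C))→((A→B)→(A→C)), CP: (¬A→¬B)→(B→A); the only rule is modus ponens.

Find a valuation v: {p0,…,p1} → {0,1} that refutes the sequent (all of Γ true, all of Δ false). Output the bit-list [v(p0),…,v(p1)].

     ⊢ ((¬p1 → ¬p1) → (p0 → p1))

Search for a countermodel by truth-table:
  v=00: Γ:[] Δ:[((¬p1 → ¬p1) → (p0 → p1))=T] refutes=False
  v=01: Γ:[] Δ:[((¬p1 → ¬p1) → (p0 → p1))=T] refutes=False
  v=10: Γ:[] Δ:[((¬p1 → ¬p1) → (p0 → p1))=F] refutes=True  ← countermodel

Result: [1, 0]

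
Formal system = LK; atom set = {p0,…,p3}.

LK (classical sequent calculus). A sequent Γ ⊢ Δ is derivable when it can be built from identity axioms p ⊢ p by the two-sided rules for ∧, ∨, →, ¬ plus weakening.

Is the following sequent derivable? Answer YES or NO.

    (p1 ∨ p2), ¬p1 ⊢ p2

Proof tree:
[¬L] (p1 ∨ p2), ¬p1 ⊢ p2
  [∨L] (p1 ∨ p2) ⊢ p1, p2
    [Ax] p1 ⊢ p1
    [Ax] p2 ⊢ p2

Result: YES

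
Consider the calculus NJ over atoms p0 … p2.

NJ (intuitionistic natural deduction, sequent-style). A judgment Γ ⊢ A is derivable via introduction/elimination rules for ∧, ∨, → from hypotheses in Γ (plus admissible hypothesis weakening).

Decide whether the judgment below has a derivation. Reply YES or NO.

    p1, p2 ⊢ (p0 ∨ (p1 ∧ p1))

Proof tree:
[Wk] p1, p2 ⊢ (p0 ∨ (p1 ∧ p1))
  [∨I₂] p1 ⊢ (p0 ∨ (p1 ∧ p1))
    [∧I] p1 ⊢ (p1 ∧ p1)
      [Ax] p1 ⊢ p1
      [Ax] p1 ⊢ p1

Result: YES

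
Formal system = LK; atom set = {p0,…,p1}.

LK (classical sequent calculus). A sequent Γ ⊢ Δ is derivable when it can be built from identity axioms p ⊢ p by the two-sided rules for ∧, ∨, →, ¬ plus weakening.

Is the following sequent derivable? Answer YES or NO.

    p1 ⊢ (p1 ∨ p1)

Proof tree:
[∨R] p1 ⊢ (p1 ∨ p1)
  [WR] p1 ⊢ p1, p1
    [Ax] p1 ⊢ p1

Result: YES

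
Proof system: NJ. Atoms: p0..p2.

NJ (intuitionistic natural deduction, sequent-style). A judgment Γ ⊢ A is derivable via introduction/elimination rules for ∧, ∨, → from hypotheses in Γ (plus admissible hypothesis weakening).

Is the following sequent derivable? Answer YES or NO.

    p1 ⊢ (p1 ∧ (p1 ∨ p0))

Derivation trace:
[∧I] p1 ⊢ (p1 ∧ (p1 ∨ p0))
  [Ax] p1 ⊢ p1
  [∨I₁] p1 ⊢ (p1 ∨ p0)
    [Ax] p1 ⊢ p1

Result: YES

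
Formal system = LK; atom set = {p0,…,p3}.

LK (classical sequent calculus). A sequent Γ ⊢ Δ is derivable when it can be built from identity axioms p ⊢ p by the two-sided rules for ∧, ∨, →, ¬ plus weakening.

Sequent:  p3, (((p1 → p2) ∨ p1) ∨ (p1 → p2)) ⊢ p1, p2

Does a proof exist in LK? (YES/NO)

Enumerate valuations to refute Γ ⊢ Δ:
  v=0000: Γ:[p3=F, (((p1 → p2) ∨ p1) ∨ (p1 → p2))=T] Δ:[p1=F, p2=F] refutes=False
  v=0001: Γ:[p3=T, (((p1 → p2) ∨ p1) ∨ (p1 → p2))=T] Δ:[p1=F, p2=F] refutes=True  ← countermodel

Result: NO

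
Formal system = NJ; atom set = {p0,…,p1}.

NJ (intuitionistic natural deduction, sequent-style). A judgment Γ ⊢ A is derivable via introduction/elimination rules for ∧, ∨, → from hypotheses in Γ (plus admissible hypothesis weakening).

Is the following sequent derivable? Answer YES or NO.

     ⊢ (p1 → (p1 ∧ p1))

Derivation (root first):
[→I]  ⊢ (p1 → (p1 ∧ p1))
  [∧I] p1 ⊢ (p1 ∧ p1)
    [Ax] p1 ⊢ p1
    [Ax] p1 ⊢ p1

Result: YES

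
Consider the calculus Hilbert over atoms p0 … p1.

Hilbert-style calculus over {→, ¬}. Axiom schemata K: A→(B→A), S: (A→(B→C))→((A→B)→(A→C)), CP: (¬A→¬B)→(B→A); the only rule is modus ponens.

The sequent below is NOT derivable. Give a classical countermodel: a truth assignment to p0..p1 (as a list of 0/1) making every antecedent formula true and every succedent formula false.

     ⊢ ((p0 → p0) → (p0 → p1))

Enumerate valuations to refute Γ ⊢ Δ:
  v=00: Γ:[] Δ:[((p0 → p0) → (p0 → p1))=T] refutes=False
  v=01: Γ:[] Δ:[((p0 → p0) → (p0 → p1))=T] refutes=False
  v=10: Γ:[] Δ:[((p0 → p0) → (p0 → p1))=F] refutes=True  ← countermodel

Result: [1, 0]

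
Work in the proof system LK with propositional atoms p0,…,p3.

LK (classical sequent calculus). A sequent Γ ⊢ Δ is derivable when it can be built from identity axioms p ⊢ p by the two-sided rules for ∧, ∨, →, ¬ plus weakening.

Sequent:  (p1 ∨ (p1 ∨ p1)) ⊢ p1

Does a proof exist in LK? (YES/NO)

Proof tree:
[∨L] (p1 ∨ (p1 ∨ p1)) ⊢ p1
  [Ax] p1 ⊢ p1
  [∨L] (p1 ∨ p1) ⊢ p1
    [Ax] p1 ⊢ p1
    [Ax] p1 ⊢ p1

Result: YES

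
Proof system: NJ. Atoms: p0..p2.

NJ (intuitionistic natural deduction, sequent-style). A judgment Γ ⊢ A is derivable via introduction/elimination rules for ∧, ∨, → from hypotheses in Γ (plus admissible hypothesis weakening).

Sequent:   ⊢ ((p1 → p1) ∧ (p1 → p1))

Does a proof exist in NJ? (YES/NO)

Derivation trace:
[∧I]  ⊢ ((p1 → p1) ∧ (p1 → p1))
  [→I]  ⊢ (p1 → p1)
    [Ax] p1 ⊢ p1
  [→I]  ⊢ (p1 → p1)
    [Ax] p1 ⊢ p1

Result: YES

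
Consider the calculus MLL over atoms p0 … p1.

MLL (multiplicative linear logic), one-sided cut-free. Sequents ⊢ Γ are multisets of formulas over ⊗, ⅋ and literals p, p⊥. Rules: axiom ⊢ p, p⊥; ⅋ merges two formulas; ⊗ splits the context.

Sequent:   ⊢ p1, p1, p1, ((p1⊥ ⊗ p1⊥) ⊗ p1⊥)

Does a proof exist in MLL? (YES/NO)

Proof tree:
[⊗]  ⊢ p1, p1, p1, ((p1⊥ ⊗ p1⊥) ⊗ p1⊥)
  [⊗]  ⊢ p1, p1, (p1⊥ ⊗ p1⊥)
    [Ax]  ⊢ p1, p1⊥
    [Ax]  ⊢ p1, p1⊥
  [Ax]  ⊢ p1, p1⊥

Result: YES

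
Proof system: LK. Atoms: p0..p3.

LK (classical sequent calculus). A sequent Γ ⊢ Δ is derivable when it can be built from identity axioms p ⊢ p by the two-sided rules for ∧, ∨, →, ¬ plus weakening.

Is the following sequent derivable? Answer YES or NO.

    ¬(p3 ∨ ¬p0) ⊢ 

Truth-table refutation:
  v=0000: Γ:[¬(p3 ∨ ¬p0)=F] Δ:[] refutes=False
  v=0001: Γ:[¬(p3 ∨ ¬p0)=F] Δ:[] refutes=False
  v=0010: Γ:[¬(p3 ∨ ¬p0)=F] Δ:[] refutes=False
  v=0011: Γ:[¬(p3 ∨ ¬p0)=F] Δ:[] refutes=False
  v=0100: Γ:[¬(p3 ∨ ¬p0)=F] Δ:[] refutes=False
  v=0101: Γ:[¬(p3 ∨ ¬p0)=F] Δ:[] refutes=False
  v=0110: Γ:[¬(p3 ∨ ¬p0)=F] Δ:[] refutes=False
  v=0111: Γ:[¬(p3 ∨ ¬p0)=F] Δ:[] refutes=False
  v=1000: Γ:[¬(p3 ∨ ¬p0)=T] Δ:[] refutes=True  ← countermodel

Result: NO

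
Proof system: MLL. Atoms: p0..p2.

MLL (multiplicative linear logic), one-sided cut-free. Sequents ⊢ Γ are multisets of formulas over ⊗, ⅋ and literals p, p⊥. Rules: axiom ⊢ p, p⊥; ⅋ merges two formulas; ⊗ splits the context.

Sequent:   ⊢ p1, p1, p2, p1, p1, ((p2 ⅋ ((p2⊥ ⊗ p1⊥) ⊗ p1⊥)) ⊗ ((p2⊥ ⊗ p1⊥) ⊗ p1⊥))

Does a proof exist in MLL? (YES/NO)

Proof tree:
[⊗]  ⊢ p1, p1, p2, p1, p1, ((p2 ⅋ ((p2⊥ ⊗ p1⊥) ⊗ p1⊥)) ⊗ ((p2⊥ ⊗ p1⊥) ⊗ p1⊥))
  [⅋]  ⊢ p1, p1, (p2 ⅋ ((p2⊥ ⊗ p1⊥) ⊗ p1⊥))
    [⊗]  ⊢ p2, p1, p1, ((p2⊥ ⊗ p1⊥) ⊗ p1⊥)
      [⊗]  ⊢ p2, p1, (p2⊥ ⊗ p1⊥)
        [Ax]  ⊢ p2, p2⊥
        [Ax]  ⊢ p1, p1⊥
      [Ax]  ⊢ p1, p1⊥
  [⊗]  ⊢ p2, p1, p1, ((p2⊥ ⊗ p1⊥) ⊗ p1⊥)
    [⊗]  ⊢ p2, p1, (p2⊥ ⊗ p1⊥)
      [Ax]  ⊢ p2, p2⊥
      [Ax]  ⊢ p1, p1⊥
    [Ax]  ⊢ p1, p1⊥

Result: YES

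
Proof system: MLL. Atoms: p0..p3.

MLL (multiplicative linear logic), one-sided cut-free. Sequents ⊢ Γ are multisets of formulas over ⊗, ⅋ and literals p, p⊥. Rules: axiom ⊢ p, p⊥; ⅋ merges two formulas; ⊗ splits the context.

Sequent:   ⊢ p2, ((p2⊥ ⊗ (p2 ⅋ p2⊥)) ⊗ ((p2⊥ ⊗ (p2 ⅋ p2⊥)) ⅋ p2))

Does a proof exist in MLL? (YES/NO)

Proof tree:
[⊗]  ⊢ p2, ((p2⊥ ⊗ (p2 ⅋ p2⊥)) ⊗ ((p2⊥ ⊗ (p2 ⅋ p2⊥)) ⅋ p2))
  [⊗]  ⊢ p2, (p2⊥ ⊗ (p2 ⅋ p2⊥))
    [Ax]  ⊢ p2, p2⊥
    [⅋]  ⊢ (p2 ⅋ p2⊥)
      [Ax]  ⊢ p2, p2⊥
  [⅋]  ⊢ ((p2⊥ ⊗ (p2 ⅋ p2⊥)) ⅋ p2)
    [⊗]  ⊢ p2, (p2⊥ ⊗ (p2 ⅋ p2⊥))
      [Ax]  ⊢ p2, p2⊥
      [⅋]  ⊢ (p2 ⅋ p2⊥)
        [Ax]  ⊢ p2, p2⊥

Result: YES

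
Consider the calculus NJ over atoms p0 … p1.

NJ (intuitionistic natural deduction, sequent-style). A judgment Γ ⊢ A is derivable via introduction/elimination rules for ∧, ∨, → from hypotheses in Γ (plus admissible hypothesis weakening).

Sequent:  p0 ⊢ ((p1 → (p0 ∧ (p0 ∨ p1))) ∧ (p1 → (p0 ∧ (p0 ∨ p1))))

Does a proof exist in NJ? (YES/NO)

Proof tree:
[∧I] p0 ⊢ ((p1 → (p0 ∧ (p0 ∨ p1))) ∧ (p1 → (p0 ∧ (p0 ∨ p1))))
  [→I] p0 ⊢ (p1 → (p0 ∧ (p0 ∨ p1)))
    [∧I] p1, p0 ⊢ (p0 ∧ (p0 ∨ p1))
      [Ax] p0 ⊢ p0
      [∨I₂] p1 ⊢ (p0 ∨ p1)
        [Ax] p1 ⊢ p1
  [→I] p0 ⊢ (p1 → (p0 ∧ (p0 ∨ p1)))
    [∧I] p1, p0 ⊢ (p0 ∧ (p0 ∨ p1))
      [Ax] p0 ⊢ p0
      [∨I₂] p1 ⊢ (p0 ∨ p1)
        [Ax] p1 ⊢ p1

Result: YES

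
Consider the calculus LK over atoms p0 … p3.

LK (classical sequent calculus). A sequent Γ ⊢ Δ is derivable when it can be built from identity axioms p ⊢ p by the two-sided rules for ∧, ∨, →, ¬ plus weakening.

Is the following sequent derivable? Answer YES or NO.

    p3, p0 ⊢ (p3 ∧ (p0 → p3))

Derivation trace:
[∧R] p3, p0 ⊢ (p3 ∧ (p0 → p3))
  [WL] p3, p0 ⊢ p3
    [Ax] p3 ⊢ p3
  [→R] p3 ⊢ (p0 → p3)
    [WL] p3, p0 ⊢ p3
      [Ax] p3 ⊢ p3

Result: YES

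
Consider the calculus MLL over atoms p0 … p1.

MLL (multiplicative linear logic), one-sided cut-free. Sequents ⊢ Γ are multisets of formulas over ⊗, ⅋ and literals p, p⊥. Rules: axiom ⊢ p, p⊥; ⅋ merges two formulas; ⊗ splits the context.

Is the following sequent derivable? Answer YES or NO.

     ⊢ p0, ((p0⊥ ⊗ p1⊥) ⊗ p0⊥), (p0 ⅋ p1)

Derivation trace:
[⅋]  ⊢ p0, ((p0⊥ ⊗ p1⊥) ⊗ p0⊥), (p0 ⅋ p1)
  [⊗]  ⊢ p0, p1, p0, ((p0⊥ ⊗ p1⊥) ⊗ p0⊥)
    [⊗]  ⊢ p0, p1, (p0⊥ ⊗ p1⊥)
      [Ax]  ⊢ p0, p0⊥
      [Ax]  ⊢ p1, p1⊥
    [Ax]  ⊢ p0, p0⊥

Result: YES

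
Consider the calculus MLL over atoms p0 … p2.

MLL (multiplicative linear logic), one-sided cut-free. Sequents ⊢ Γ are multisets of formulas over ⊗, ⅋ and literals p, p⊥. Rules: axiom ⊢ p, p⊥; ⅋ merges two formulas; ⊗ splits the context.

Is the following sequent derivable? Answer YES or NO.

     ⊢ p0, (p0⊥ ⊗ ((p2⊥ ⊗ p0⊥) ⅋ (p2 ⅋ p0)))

Derivation trace:
[⊗]  ⊢ p0, (p0⊥ ⊗ ((p2⊥ ⊗ p0⊥) ⅋ (p2 ⅋ p0)))
  [Ax]  ⊢ p0, p0⊥
  [⅋]  ⊢ ((p2⊥ ⊗ p0⊥) ⅋ (p2 ⅋ p0))
    [⅋]  ⊢ (p2⊥ ⊗ p0⊥), (p2 ⅋ p0)
      [⊗]  ⊢ p2, p0, (p2⊥ ⊗ p0⊥)
        [Ax]  ⊢ p2, p2⊥
        [Ax]  ⊢ p0, p0⊥

Result: YES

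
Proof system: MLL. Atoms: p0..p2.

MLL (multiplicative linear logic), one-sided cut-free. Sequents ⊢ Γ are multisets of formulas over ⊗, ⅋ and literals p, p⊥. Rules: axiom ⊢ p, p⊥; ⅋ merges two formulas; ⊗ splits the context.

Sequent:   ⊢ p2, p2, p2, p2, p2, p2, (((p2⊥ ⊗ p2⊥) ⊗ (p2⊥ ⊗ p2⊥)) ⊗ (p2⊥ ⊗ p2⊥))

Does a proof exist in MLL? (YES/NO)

Proof tree:
[⊗]  ⊢ p2, p2, p2, p2, p2, p2, (((p2⊥ ⊗ p2⊥) ⊗ (p2⊥ ⊗ p2⊥)) ⊗ (p2⊥ ⊗ p2⊥))
  [⊗]  ⊢ p2, p2, p2, p2, ((p2⊥ ⊗ p2⊥) ⊗ (p2⊥ ⊗ p2⊥))
    [⊗]  ⊢ p2, p2, (p2⊥ ⊗ p2⊥)
      [Ax]  ⊢ p2, p2⊥
      [Ax]  ⊢ p2, p2⊥
    [⊗]  ⊢ p2, p2, (p2⊥ ⊗ p2⊥)
      [Ax]  ⊢ p2, p2⊥
      [Ax]  ⊢ p2, p2⊥
  [⊗]  ⊢ p2, p2, (p2⊥ ⊗ p2⊥)
    [Ax]  ⊢ p2, p2⊥
    [Ax]  ⊢ p2, p2⊥

Result: YES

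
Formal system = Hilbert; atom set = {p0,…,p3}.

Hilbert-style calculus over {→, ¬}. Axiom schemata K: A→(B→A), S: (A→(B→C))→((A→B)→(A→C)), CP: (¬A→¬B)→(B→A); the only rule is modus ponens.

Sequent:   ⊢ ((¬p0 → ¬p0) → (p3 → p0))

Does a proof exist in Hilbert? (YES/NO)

Enumerate valuations to refute Γ ⊢ Δ:
  v=0000: Γ:[] Δ:[((¬p0 → ¬p0) → (p3 → p0))=T] refutes=False
  v=0001: Γ:[] Δ:[((¬p0 → ¬p0) → (p3 → p0))=F] refutes=True  ← countermodel

Result: NO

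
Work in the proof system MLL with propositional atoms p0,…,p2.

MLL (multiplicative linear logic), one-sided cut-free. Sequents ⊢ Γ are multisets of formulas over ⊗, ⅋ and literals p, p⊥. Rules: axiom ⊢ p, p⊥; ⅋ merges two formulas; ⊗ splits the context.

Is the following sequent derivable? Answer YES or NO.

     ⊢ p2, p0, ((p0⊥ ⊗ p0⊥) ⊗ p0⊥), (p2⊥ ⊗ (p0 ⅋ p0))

Derivation (root first):
[⊗]  ⊢ p2, p0, ((p0⊥ ⊗ p0⊥) ⊗ p0⊥), (p2⊥ ⊗ (p0 ⅋ p0))
  [Ax]  ⊢ p2, p2⊥
  [⅋]  ⊢ p0, ((p0⊥ ⊗ p0⊥) ⊗ p0⊥), (p0 ⅋ p0)
    [⊗]  ⊢ p0, p0, p0, ((p0⊥ ⊗ p0⊥) ⊗ p0⊥)
      [⊗]  ⊢ p0, p0, (p0⊥ ⊗ p0⊥)
        [Ax]  ⊢ p0, p0⊥
        [Ax]  ⊢ p0, p0⊥
      [Ax]  ⊢ p0, p0⊥

Result: YES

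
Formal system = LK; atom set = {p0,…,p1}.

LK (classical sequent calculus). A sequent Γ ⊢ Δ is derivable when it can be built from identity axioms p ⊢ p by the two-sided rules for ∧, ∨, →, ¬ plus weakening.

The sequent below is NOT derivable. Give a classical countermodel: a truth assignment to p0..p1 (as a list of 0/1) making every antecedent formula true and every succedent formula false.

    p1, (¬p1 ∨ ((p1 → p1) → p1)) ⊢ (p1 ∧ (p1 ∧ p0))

Enumerate valuations to refute Γ ⊢ Δ:
  v=00: Γ:[p1=F, (¬p1 ∨ ((p1 → p1) → p1))=T] Δ:[(p1 ∧ (p1 ∧ p0))=F] refutes=False
  v=01: Γ:[p1=T, (¬p1 ∨ ((p1 → p1) → p1))=T] Δ:[(p1 ∧ (p1 ∧ p0))=F] refutes=True  ← countermodel

Result: [0, 1]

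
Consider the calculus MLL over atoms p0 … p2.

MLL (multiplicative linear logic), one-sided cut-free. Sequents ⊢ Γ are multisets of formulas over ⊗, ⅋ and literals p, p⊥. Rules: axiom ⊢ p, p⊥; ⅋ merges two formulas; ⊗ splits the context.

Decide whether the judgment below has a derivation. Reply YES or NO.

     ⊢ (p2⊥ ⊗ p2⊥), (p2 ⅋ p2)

Proof tree:
[⅋]  ⊢ (p2⊥ ⊗ p2⊥), (p2 ⅋ p2)
  [⊗]  ⊢ p2, p2, (p2⊥ ⊗ p2⊥)
    [Ax]  ⊢ p2, p2⊥
    [Ax]  ⊢ p2, p2⊥

Result: YES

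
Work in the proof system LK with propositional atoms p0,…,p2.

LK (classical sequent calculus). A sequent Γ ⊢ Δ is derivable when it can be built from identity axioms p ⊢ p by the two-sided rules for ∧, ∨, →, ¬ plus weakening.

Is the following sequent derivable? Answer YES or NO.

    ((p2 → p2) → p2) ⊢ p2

Derivation (root first):
[→L] ((p2 → p2) → p2) ⊢ p2
  [→R]  ⊢ (p2 → p2)
    [Ax] p2 ⊢ p2
  [Ax] p2 ⊢ p2

Result: YES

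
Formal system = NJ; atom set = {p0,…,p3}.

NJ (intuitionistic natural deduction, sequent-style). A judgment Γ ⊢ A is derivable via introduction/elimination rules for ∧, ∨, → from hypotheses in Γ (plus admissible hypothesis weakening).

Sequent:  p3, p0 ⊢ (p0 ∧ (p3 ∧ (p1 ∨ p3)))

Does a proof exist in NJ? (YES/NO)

Derivation trace:
[∧I] p3, p0 ⊢ (p0 ∧ (p3 ∧ (p1 ∨ p3)))
  [Ax] p0 ⊢ p0
  [∧I] p3 ⊢ (p3 ∧ (p1 ∨ p3))
    [Ax] p3 ⊢ p3
    [∨I₂] p3 ⊢ (p1 ∨ p3)
      [Ax] p3 ⊢ p3

Result: YES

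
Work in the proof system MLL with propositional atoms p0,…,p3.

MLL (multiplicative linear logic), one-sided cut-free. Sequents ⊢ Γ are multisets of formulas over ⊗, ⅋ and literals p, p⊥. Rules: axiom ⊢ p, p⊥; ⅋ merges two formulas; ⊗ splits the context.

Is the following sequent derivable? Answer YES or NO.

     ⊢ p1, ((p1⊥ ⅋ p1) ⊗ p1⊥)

Proof tree:
[⊗]  ⊢ p1, ((p1⊥ ⅋ p1) ⊗ p1⊥)
  [⅋]  ⊢ (p1⊥ ⅋ p1)
    [Ax]  ⊢ p1, p1⊥
  [Ax]  ⊢ p1, p1⊥

Result: YES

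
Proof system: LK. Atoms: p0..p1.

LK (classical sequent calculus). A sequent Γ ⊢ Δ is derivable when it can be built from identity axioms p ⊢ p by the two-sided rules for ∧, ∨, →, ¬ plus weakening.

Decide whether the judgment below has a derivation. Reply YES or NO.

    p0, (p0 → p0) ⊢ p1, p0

Derivation (root first):
[→L] p0, (p0 → p0) ⊢ p1, p0
  [Ax] p0 ⊢ p0
  [WL] p0, p0 ⊢ p0, p1
    [WR] p0 ⊢ p0, p1
      [Ax] p0 ⊢ p0

Result: YES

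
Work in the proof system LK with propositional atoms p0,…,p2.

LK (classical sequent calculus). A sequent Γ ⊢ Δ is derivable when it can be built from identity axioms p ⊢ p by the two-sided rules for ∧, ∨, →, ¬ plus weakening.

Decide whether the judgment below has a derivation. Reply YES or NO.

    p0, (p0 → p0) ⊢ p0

Derivation trace:
[→L] p0, (p0 → p0) ⊢ p0
  [WR] p0 ⊢ p0, p0
    [Ax] p0 ⊢ p0
  [Ax] p0 ⊢ p0

Result: YES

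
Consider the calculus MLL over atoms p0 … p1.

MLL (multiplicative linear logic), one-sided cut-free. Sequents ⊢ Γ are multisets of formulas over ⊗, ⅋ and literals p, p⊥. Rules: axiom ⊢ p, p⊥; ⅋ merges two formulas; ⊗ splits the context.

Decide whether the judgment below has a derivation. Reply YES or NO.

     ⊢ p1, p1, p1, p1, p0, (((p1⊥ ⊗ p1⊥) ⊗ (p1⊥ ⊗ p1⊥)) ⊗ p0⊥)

Derivation (root first):
[⊗]  ⊢ p1, p1, p1, p1, p0, (((p1⊥ ⊗ p1⊥) ⊗ (p1⊥ ⊗ p1⊥)) ⊗ p0⊥)
  [⊗]  ⊢ p1, p1, p1, p1, ((p1⊥ ⊗ p1⊥) ⊗ (p1⊥ ⊗ p1⊥))
    [⊗]  ⊢ p1, p1, (p1⊥ ⊗ p1⊥)
      [Ax]  ⊢ p1, p1⊥
      [Ax]  ⊢ p1, p1⊥
    [⊗]  ⊢ p1, p1, (p1⊥ ⊗ p1⊥)
      [Ax]  ⊢ p1, p1⊥
      [Ax]  ⊢ p1, p1⊥
  [Ax]  ⊢ p0, p0⊥

Result: YES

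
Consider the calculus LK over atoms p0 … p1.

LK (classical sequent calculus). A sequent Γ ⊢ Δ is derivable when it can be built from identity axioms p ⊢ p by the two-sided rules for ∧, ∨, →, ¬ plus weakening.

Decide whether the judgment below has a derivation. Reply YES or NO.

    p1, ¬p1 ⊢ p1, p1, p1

Proof tree:
[WR] p1, ¬p1 ⊢ p1, p1, p1
  [WR] p1, ¬p1 ⊢ p1, p1
    [WR] p1, ¬p1 ⊢ p1
      [¬L] p1, ¬p1 ⊢ 
        [Ax] p1 ⊢ p1

Result: YES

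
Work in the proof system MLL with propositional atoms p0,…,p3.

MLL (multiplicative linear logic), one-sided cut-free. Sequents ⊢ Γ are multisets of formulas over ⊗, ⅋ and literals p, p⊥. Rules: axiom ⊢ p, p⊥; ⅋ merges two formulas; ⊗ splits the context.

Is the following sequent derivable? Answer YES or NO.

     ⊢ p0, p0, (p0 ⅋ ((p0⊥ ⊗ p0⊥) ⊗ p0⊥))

Derivation (root first):
[⅋]  ⊢ p0, p0, (p0 ⅋ ((p0⊥ ⊗ p0⊥) ⊗ p0⊥))
  [⊗]  ⊢ p0, p0, p0, ((p0⊥ ⊗ p0⊥) ⊗ p0⊥)
    [⊗]  ⊢ p0, p0, (p0⊥ ⊗ p0⊥)
      [Ax]  ⊢ p0, p0⊥
      [Ax]  ⊢ p0, p0⊥
    [Ax]  ⊢ p0, p0⊥

Result: YES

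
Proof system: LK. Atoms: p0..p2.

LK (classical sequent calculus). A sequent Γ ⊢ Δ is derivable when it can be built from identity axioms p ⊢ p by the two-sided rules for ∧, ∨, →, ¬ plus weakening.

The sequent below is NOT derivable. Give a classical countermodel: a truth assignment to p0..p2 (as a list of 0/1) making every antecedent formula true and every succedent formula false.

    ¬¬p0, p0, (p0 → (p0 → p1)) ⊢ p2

Enumerate valuations to refute Γ ⊢ Δ:
  v=000: Γ:[¬¬p0=F, p0=F, (p0 → (p0 → p1))=T] Δ:[p2=F] refutes=False
  v=001: Γ:[¬¬p0=F, p0=F, (p0 → (p0 → p1))=T] Δ:[p2=T] refutes=False
  v=010: Γ:[¬¬p0=F, p0=F, (p0 → (p0 → p1))=T] Δ:[p2=F] refutes=False
  v=011: Γ:[¬¬p0=F, p0=F, (p0 → (p0 → p1))=T] Δ:[p2=T] refutes=False
  v=100: Γ:[¬¬p0=T, p0=T, (p0 → (p0 → p1))=F] Δ:[p2=F] refutes=False
  v=101: Γ:[¬¬p0=T, p0=T, (p0 → (p0 → p1))=F] Δ:[p2=T] refutes=False
  v=110: Γ:[¬¬p0=T, p0=T, (p0 → (p0 → p1))=T] Δ:[p2=F] refutes=True  ← countermodel

Result: [1, 1, 0]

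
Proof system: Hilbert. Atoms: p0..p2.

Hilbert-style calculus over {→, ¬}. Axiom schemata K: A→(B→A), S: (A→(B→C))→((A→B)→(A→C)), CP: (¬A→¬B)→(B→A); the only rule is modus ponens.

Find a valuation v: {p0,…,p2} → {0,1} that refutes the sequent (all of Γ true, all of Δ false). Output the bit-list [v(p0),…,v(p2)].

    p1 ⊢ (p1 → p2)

Enumerate valuations to refute Γ ⊢ Δ:
  v=000: Γ:[p1=F] Δ:[(p1 → p2)=T] refutes=False
  v=001: Γ:[p1=F] Δ:[(p1 → p2)=T] refutes=False
  v=010: Γ:[p1=T] Δ:[(p1 → p2)=F] refutes=True  ← countermodel

Result: [0, 1, 0]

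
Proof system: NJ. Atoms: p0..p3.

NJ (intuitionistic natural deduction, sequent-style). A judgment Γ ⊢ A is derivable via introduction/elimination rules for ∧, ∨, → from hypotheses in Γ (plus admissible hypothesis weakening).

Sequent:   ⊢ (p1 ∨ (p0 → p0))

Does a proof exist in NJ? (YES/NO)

Derivation (root first):
[∨I₂]  ⊢ (p1 ∨ (p0 → p0))
  [→I]  ⊢ (p0 → p0)
    [Ax] p0 ⊢ p0

Result: YES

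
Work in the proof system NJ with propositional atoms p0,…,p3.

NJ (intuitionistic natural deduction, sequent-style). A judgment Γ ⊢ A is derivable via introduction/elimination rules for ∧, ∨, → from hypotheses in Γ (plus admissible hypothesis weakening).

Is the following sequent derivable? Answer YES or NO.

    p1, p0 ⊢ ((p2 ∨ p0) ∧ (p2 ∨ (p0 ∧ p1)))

Derivation (root first):
[∧I] p1, p0 ⊢ ((p2 ∨ p0) ∧ (p2 ∨ (p0 ∧ p1)))
  [∨I₂] p0 ⊢ (p2 ∨ p0)
    [Ax] p0 ⊢ p0
  [∨I₂] p1, p0 ⊢ (p2 ∨ (p0 ∧ p1))
    [∧I] p1, p0 ⊢ (p0 ∧ p1)
      [Ax] p0 ⊢ p0
      [Ax] p1 ⊢ p1

Result: YES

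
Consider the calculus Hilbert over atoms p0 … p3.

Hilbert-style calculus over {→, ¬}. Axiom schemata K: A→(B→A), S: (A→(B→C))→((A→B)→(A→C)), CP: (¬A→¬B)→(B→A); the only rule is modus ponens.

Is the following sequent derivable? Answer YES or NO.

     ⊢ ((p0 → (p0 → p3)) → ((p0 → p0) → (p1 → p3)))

Truth-table refutation:
  v=0000: Γ:[] Δ:[((p0 → (p0 → p3)) → ((p0 → p0) → (p1 → p3)))=T] refutes=False
  v=0001: Γ:[] Δ:[((p0 → (p0 → p3)) → ((p0 → p0) → (p1 → p3)))=T] refutes=False
  v=0010: Γ:[] Δ:[((p0 → (p0 → p3)) → ((p0 → p0) → (p1 → p3)))=T] refutes=False
  v=0011: Γ:[] Δ:[((p0 → (p0 → p3)) → ((p0 → p0) → (p1 → p3)))=T] refutes=False
  v=0100: Γ:[] Δ:[((p0 → (p0 → p3)) → ((p0 → p0) → (p1 → p3)))=F] refutes=True  ← countermodel

Result: NO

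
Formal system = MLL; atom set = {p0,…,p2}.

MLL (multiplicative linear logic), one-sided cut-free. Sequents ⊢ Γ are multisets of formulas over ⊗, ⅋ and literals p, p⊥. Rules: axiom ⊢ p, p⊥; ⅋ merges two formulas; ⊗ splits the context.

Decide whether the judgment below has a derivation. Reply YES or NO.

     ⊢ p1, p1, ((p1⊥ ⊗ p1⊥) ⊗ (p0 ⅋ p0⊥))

Proof tree:
[⊗]  ⊢ p1, p1, ((p1⊥ ⊗ p1⊥) ⊗ (p0 ⅋ p0⊥))
  [⊗]  ⊢ p1, p1, (p1⊥ ⊗ p1⊥)
    [Ax]  ⊢ p1, p1⊥
    [Ax]  ⊢ p1, p1⊥
  [⅋]  ⊢ (p0 ⅋ p0⊥)
    [Ax]  ⊢ p0, p0⊥

Result: YES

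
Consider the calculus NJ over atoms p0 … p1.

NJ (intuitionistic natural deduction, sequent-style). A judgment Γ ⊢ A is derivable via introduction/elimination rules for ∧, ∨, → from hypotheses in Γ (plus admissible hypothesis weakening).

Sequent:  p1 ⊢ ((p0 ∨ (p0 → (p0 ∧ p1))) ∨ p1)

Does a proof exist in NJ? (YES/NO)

Proof tree:
[∨I₁] p1 ⊢ ((p0 ∨ (p0 → (p0 ∧ p1))) ∨ p1)
  [∨I₂] p1 ⊢ (p0 ∨ (p0 → (p0 ∧ p1)))
    [→I] p1 ⊢ (p0 → (p0 ∧ p1))
      [∧I] p1, p0 ⊢ (p0 ∧ p1)
        [Ax] p0 ⊢ p0
        [Ax] p1 ⊢ p1

Result: YES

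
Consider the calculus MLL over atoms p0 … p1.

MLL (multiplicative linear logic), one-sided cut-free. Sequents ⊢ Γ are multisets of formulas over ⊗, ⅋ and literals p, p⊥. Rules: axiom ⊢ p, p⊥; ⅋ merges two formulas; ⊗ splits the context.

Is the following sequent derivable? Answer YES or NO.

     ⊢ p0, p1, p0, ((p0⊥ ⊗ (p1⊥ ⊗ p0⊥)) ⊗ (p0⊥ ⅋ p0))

Derivation trace:
[⊗]  ⊢ p0, p1, p0, ((p0⊥ ⊗ (p1⊥ ⊗ p0⊥)) ⊗ (p0⊥ ⅋ p0))
  [⊗]  ⊢ p0, p1, p0, (p0⊥ ⊗ (p1⊥ ⊗ p0⊥))
    [Ax]  ⊢ p0, p0⊥
    [⊗]  ⊢ p1, p0, (p1⊥ ⊗ p0⊥)
      [Ax]  ⊢ p1, p1⊥
      [Ax]  ⊢ p0, p0⊥
  [⅋]  ⊢ (p0⊥ ⅋ p0)
    [Ax]  ⊢ p0, p0⊥

Result: YES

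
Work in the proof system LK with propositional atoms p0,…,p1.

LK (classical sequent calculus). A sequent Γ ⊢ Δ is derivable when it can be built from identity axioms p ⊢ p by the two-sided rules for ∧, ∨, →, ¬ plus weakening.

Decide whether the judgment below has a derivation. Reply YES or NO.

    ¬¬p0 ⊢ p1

Enumerate valuations to refute Γ ⊢ Δ:
  v=00: Γ:[¬¬p0=F] Δ:[p1=F] refutes=False
  v=01: Γ:[¬¬p0=F] Δ:[p1=T] refutes=False
  v=10: Γ:[¬¬p0=T] Δ:[p1=F] refutes=True  ← countermodel

Result: NO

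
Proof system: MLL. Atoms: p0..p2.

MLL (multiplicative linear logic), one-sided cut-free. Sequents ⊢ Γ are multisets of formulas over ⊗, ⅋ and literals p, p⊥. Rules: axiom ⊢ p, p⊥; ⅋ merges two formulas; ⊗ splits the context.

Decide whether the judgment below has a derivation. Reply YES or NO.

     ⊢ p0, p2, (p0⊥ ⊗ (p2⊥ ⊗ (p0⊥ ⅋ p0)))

Derivation trace:
[⊗]  ⊢ p0, p2, (p0⊥ ⊗ (p2⊥ ⊗ (p0⊥ ⅋ p0)))
  [Ax]  ⊢ p0, p0⊥
  [⊗]  ⊢ p2, (p2⊥ ⊗ (p0⊥ ⅋ p0))
    [Ax]  ⊢ p2, p2⊥
    [⅋]  ⊢ (p0⊥ ⅋ p0)
      [Ax]  ⊢ p0, p0⊥

Result: YES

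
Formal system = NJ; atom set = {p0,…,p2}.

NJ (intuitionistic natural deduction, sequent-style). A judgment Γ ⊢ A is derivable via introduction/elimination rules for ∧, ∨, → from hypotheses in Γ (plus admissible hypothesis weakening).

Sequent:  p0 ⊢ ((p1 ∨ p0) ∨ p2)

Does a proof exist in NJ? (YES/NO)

Derivation trace:
[∨I₁] p0 ⊢ ((p1 ∨ p0) ∨ p2)
  [∨I₂] p0 ⊢ (p1 ∨ p0)
    [Ax] p0 ⊢ p0

Result: YES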